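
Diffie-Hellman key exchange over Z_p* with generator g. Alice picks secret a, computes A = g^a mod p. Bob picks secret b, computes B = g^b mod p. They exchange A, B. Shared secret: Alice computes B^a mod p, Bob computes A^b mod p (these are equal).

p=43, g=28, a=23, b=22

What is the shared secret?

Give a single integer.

Answer: 10

Derivation:
A = 28^23 mod 43  (bits of 23 = 10111)
  bit 0 = 1: r = r^2 * 28 mod 43 = 1^2 * 28 = 1*28 = 28
  bit 1 = 0: r = r^2 mod 43 = 28^2 = 10
  bit 2 = 1: r = r^2 * 28 mod 43 = 10^2 * 28 = 14*28 = 5
  bit 3 = 1: r = r^2 * 28 mod 43 = 5^2 * 28 = 25*28 = 12
  bit 4 = 1: r = r^2 * 28 mod 43 = 12^2 * 28 = 15*28 = 33
  -> A = 33
B = 28^22 mod 43  (bits of 22 = 10110)
  bit 0 = 1: r = r^2 * 28 mod 43 = 1^2 * 28 = 1*28 = 28
  bit 1 = 0: r = r^2 mod 43 = 28^2 = 10
  bit 2 = 1: r = r^2 * 28 mod 43 = 10^2 * 28 = 14*28 = 5
  bit 3 = 1: r = r^2 * 28 mod 43 = 5^2 * 28 = 25*28 = 12
  bit 4 = 0: r = r^2 mod 43 = 12^2 = 15
  -> B = 15
s = B^a = 15^23 mod 43  (bits of 23 = 10111)
  bit 0 = 1: r = r^2 * 15 mod 43 = 1^2 * 15 = 1*15 = 15
  bit 1 = 0: r = r^2 mod 43 = 15^2 = 10
  bit 2 = 1: r = r^2 * 15 mod 43 = 10^2 * 15 = 14*15 = 38
  bit 3 = 1: r = r^2 * 15 mod 43 = 38^2 * 15 = 25*15 = 31
  bit 4 = 1: r = r^2 * 15 mod 43 = 31^2 * 15 = 15*15 = 10
  -> s = B^a = 10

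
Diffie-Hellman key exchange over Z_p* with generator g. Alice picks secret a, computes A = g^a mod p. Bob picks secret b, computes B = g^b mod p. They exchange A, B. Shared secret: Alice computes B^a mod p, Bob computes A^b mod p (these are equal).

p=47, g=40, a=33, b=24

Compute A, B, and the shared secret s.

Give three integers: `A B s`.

Answer: 15 7 32

Derivation:
A = 40^33 mod 47  (bits of 33 = 100001)
  bit 0 = 1: r = r^2 * 40 mod 47 = 1^2 * 40 = 1*40 = 40
  bit 1 = 0: r = r^2 mod 47 = 40^2 = 2
  bit 2 = 0: r = r^2 mod 47 = 2^2 = 4
  bit 3 = 0: r = r^2 mod 47 = 4^2 = 16
  bit 4 = 0: r = r^2 mod 47 = 16^2 = 21
  bit 5 = 1: r = r^2 * 40 mod 47 = 21^2 * 40 = 18*40 = 15
  -> A = 15
B = 40^24 mod 47  (bits of 24 = 11000)
  bit 0 = 1: r = r^2 * 40 mod 47 = 1^2 * 40 = 1*40 = 40
  bit 1 = 1: r = r^2 * 40 mod 47 = 40^2 * 40 = 2*40 = 33
  bit 2 = 0: r = r^2 mod 47 = 33^2 = 8
  bit 3 = 0: r = r^2 mod 47 = 8^2 = 17
  bit 4 = 0: r = r^2 mod 47 = 17^2 = 7
  -> B = 7
s = B^a = 7^33 mod 47  (bits of 33 = 100001)
  bit 0 = 1: r = r^2 * 7 mod 47 = 1^2 * 7 = 1*7 = 7
  bit 1 = 0: r = r^2 mod 47 = 7^2 = 2
  bit 2 = 0: r = r^2 mod 47 = 2^2 = 4
  bit 3 = 0: r = r^2 mod 47 = 4^2 = 16
  bit 4 = 0: r = r^2 mod 47 = 16^2 = 21
  bit 5 = 1: r = r^2 * 7 mod 47 = 21^2 * 7 = 18*7 = 32
  -> s = B^a = 32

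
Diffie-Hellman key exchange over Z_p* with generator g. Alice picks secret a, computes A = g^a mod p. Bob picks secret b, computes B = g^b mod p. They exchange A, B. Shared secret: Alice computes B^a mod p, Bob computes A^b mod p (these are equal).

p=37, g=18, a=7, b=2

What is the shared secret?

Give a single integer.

Answer: 21

Derivation:
A = 18^7 mod 37  (bits of 7 = 111)
  bit 0 = 1: r = r^2 * 18 mod 37 = 1^2 * 18 = 1*18 = 18
  bit 1 = 1: r = r^2 * 18 mod 37 = 18^2 * 18 = 28*18 = 23
  bit 2 = 1: r = r^2 * 18 mod 37 = 23^2 * 18 = 11*18 = 13
  -> A = 13
B = 18^2 mod 37  (bits of 2 = 10)
  bit 0 = 1: r = r^2 * 18 mod 37 = 1^2 * 18 = 1*18 = 18
  bit 1 = 0: r = r^2 mod 37 = 18^2 = 28
  -> B = 28
s = B^a = 28^7 mod 37  (bits of 7 = 111)
  bit 0 = 1: r = r^2 * 28 mod 37 = 1^2 * 28 = 1*28 = 28
  bit 1 = 1: r = r^2 * 28 mod 37 = 28^2 * 28 = 7*28 = 11
  bit 2 = 1: r = r^2 * 28 mod 37 = 11^2 * 28 = 10*28 = 21
  -> s = B^a = 21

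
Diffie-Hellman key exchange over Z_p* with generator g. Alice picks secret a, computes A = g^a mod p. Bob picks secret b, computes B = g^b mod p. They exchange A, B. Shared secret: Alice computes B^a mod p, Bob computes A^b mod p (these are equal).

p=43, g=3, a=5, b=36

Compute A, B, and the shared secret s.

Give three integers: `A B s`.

A = 3^5 mod 43  (bits of 5 = 101)
  bit 0 = 1: r = r^2 * 3 mod 43 = 1^2 * 3 = 1*3 = 3
  bit 1 = 0: r = r^2 mod 43 = 3^2 = 9
  bit 2 = 1: r = r^2 * 3 mod 43 = 9^2 * 3 = 38*3 = 28
  -> A = 28
B = 3^36 mod 43  (bits of 36 = 100100)
  bit 0 = 1: r = r^2 * 3 mod 43 = 1^2 * 3 = 1*3 = 3
  bit 1 = 0: r = r^2 mod 43 = 3^2 = 9
  bit 2 = 0: r = r^2 mod 43 = 9^2 = 38
  bit 3 = 1: r = r^2 * 3 mod 43 = 38^2 * 3 = 25*3 = 32
  bit 4 = 0: r = r^2 mod 43 = 32^2 = 35
  bit 5 = 0: r = r^2 mod 43 = 35^2 = 21
  -> B = 21
s = B^a = 21^5 mod 43  (bits of 5 = 101)
  bit 0 = 1: r = r^2 * 21 mod 43 = 1^2 * 21 = 1*21 = 21
  bit 1 = 0: r = r^2 mod 43 = 21^2 = 11
  bit 2 = 1: r = r^2 * 21 mod 43 = 11^2 * 21 = 35*21 = 4
  -> s = B^a = 4

Answer: 28 21 4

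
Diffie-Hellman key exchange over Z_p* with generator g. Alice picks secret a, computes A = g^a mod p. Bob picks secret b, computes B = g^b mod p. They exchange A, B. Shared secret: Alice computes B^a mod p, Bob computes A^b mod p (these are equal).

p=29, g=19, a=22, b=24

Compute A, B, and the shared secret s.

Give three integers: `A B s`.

Answer: 4 23 23

Derivation:
A = 19^22 mod 29  (bits of 22 = 10110)
  bit 0 = 1: r = r^2 * 19 mod 29 = 1^2 * 19 = 1*19 = 19
  bit 1 = 0: r = r^2 mod 29 = 19^2 = 13
  bit 2 = 1: r = r^2 * 19 mod 29 = 13^2 * 19 = 24*19 = 21
  bit 3 = 1: r = r^2 * 19 mod 29 = 21^2 * 19 = 6*19 = 27
  bit 4 = 0: r = r^2 mod 29 = 27^2 = 4
  -> A = 4
B = 19^24 mod 29  (bits of 24 = 11000)
  bit 0 = 1: r = r^2 * 19 mod 29 = 1^2 * 19 = 1*19 = 19
  bit 1 = 1: r = r^2 * 19 mod 29 = 19^2 * 19 = 13*19 = 15
  bit 2 = 0: r = r^2 mod 29 = 15^2 = 22
  bit 3 = 0: r = r^2 mod 29 = 22^2 = 20
  bit 4 = 0: r = r^2 mod 29 = 20^2 = 23
  -> B = 23
s = B^a = 23^22 mod 29  (bits of 22 = 10110)
  bit 0 = 1: r = r^2 * 23 mod 29 = 1^2 * 23 = 1*23 = 23
  bit 1 = 0: r = r^2 mod 29 = 23^2 = 7
  bit 2 = 1: r = r^2 * 23 mod 29 = 7^2 * 23 = 20*23 = 25
  bit 3 = 1: r = r^2 * 23 mod 29 = 25^2 * 23 = 16*23 = 20
  bit 4 = 0: r = r^2 mod 29 = 20^2 = 23
  -> s = B^a = 23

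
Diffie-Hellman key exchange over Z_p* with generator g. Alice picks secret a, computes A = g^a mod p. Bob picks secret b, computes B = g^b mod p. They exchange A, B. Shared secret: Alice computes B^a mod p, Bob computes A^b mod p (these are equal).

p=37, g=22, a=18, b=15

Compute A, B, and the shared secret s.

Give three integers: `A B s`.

A = 22^18 mod 37  (bits of 18 = 10010)
  bit 0 = 1: r = r^2 * 22 mod 37 = 1^2 * 22 = 1*22 = 22
  bit 1 = 0: r = r^2 mod 37 = 22^2 = 3
  bit 2 = 0: r = r^2 mod 37 = 3^2 = 9
  bit 3 = 1: r = r^2 * 22 mod 37 = 9^2 * 22 = 7*22 = 6
  bit 4 = 0: r = r^2 mod 37 = 6^2 = 36
  -> A = 36
B = 22^15 mod 37  (bits of 15 = 1111)
  bit 0 = 1: r = r^2 * 22 mod 37 = 1^2 * 22 = 1*22 = 22
  bit 1 = 1: r = r^2 * 22 mod 37 = 22^2 * 22 = 3*22 = 29
  bit 2 = 1: r = r^2 * 22 mod 37 = 29^2 * 22 = 27*22 = 2
  bit 3 = 1: r = r^2 * 22 mod 37 = 2^2 * 22 = 4*22 = 14
  -> B = 14
s = B^a = 14^18 mod 37  (bits of 18 = 10010)
  bit 0 = 1: r = r^2 * 14 mod 37 = 1^2 * 14 = 1*14 = 14
  bit 1 = 0: r = r^2 mod 37 = 14^2 = 11
  bit 2 = 0: r = r^2 mod 37 = 11^2 = 10
  bit 3 = 1: r = r^2 * 14 mod 37 = 10^2 * 14 = 26*14 = 31
  bit 4 = 0: r = r^2 mod 37 = 31^2 = 36
  -> s = B^a = 36

Answer: 36 14 36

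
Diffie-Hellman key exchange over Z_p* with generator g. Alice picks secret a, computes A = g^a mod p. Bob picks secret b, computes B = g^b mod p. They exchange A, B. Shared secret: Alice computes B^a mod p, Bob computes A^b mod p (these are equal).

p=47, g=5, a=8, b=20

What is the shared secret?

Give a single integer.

Answer: 28

Derivation:
A = 5^8 mod 47  (bits of 8 = 1000)
  bit 0 = 1: r = r^2 * 5 mod 47 = 1^2 * 5 = 1*5 = 5
  bit 1 = 0: r = r^2 mod 47 = 5^2 = 25
  bit 2 = 0: r = r^2 mod 47 = 25^2 = 14
  bit 3 = 0: r = r^2 mod 47 = 14^2 = 8
  -> A = 8
B = 5^20 mod 47  (bits of 20 = 10100)
  bit 0 = 1: r = r^2 * 5 mod 47 = 1^2 * 5 = 1*5 = 5
  bit 1 = 0: r = r^2 mod 47 = 5^2 = 25
  bit 2 = 1: r = r^2 * 5 mod 47 = 25^2 * 5 = 14*5 = 23
  bit 3 = 0: r = r^2 mod 47 = 23^2 = 12
  bit 4 = 0: r = r^2 mod 47 = 12^2 = 3
  -> B = 3
s = B^a = 3^8 mod 47  (bits of 8 = 1000)
  bit 0 = 1: r = r^2 * 3 mod 47 = 1^2 * 3 = 1*3 = 3
  bit 1 = 0: r = r^2 mod 47 = 3^2 = 9
  bit 2 = 0: r = r^2 mod 47 = 9^2 = 34
  bit 3 = 0: r = r^2 mod 47 = 34^2 = 28
  -> s = B^a = 28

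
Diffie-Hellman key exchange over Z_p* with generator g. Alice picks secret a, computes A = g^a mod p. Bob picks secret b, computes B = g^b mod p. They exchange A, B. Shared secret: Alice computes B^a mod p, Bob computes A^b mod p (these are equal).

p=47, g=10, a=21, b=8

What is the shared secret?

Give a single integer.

A = 10^21 mod 47  (bits of 21 = 10101)
  bit 0 = 1: r = r^2 * 10 mod 47 = 1^2 * 10 = 1*10 = 10
  bit 1 = 0: r = r^2 mod 47 = 10^2 = 6
  bit 2 = 1: r = r^2 * 10 mod 47 = 6^2 * 10 = 36*10 = 31
  bit 3 = 0: r = r^2 mod 47 = 31^2 = 21
  bit 4 = 1: r = r^2 * 10 mod 47 = 21^2 * 10 = 18*10 = 39
  -> A = 39
B = 10^8 mod 47  (bits of 8 = 1000)
  bit 0 = 1: r = r^2 * 10 mod 47 = 1^2 * 10 = 1*10 = 10
  bit 1 = 0: r = r^2 mod 47 = 10^2 = 6
  bit 2 = 0: r = r^2 mod 47 = 6^2 = 36
  bit 3 = 0: r = r^2 mod 47 = 36^2 = 27
  -> B = 27
s = B^a = 27^21 mod 47  (bits of 21 = 10101)
  bit 0 = 1: r = r^2 * 27 mod 47 = 1^2 * 27 = 1*27 = 27
  bit 1 = 0: r = r^2 mod 47 = 27^2 = 24
  bit 2 = 1: r = r^2 * 27 mod 47 = 24^2 * 27 = 12*27 = 42
  bit 3 = 0: r = r^2 mod 47 = 42^2 = 25
  bit 4 = 1: r = r^2 * 27 mod 47 = 25^2 * 27 = 14*27 = 2
  -> s = B^a = 2

Answer: 2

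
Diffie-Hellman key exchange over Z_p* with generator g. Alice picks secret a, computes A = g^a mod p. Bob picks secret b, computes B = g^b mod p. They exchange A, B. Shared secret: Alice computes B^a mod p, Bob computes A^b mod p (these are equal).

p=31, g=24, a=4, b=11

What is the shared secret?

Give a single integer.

Answer: 9

Derivation:
A = 24^4 mod 31  (bits of 4 = 100)
  bit 0 = 1: r = r^2 * 24 mod 31 = 1^2 * 24 = 1*24 = 24
  bit 1 = 0: r = r^2 mod 31 = 24^2 = 18
  bit 2 = 0: r = r^2 mod 31 = 18^2 = 14
  -> A = 14
B = 24^11 mod 31  (bits of 11 = 1011)
  bit 0 = 1: r = r^2 * 24 mod 31 = 1^2 * 24 = 1*24 = 24
  bit 1 = 0: r = r^2 mod 31 = 24^2 = 18
  bit 2 = 1: r = r^2 * 24 mod 31 = 18^2 * 24 = 14*24 = 26
  bit 3 = 1: r = r^2 * 24 mod 31 = 26^2 * 24 = 25*24 = 11
  -> B = 11
s = B^a = 11^4 mod 31  (bits of 4 = 100)
  bit 0 = 1: r = r^2 * 11 mod 31 = 1^2 * 11 = 1*11 = 11
  bit 1 = 0: r = r^2 mod 31 = 11^2 = 28
  bit 2 = 0: r = r^2 mod 31 = 28^2 = 9
  -> s = B^a = 9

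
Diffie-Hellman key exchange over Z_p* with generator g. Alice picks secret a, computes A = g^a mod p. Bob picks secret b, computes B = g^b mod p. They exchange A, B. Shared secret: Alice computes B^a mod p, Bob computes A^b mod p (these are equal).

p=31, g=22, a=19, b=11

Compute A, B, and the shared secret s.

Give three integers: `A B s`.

Answer: 11 17 24

Derivation:
A = 22^19 mod 31  (bits of 19 = 10011)
  bit 0 = 1: r = r^2 * 22 mod 31 = 1^2 * 22 = 1*22 = 22
  bit 1 = 0: r = r^2 mod 31 = 22^2 = 19
  bit 2 = 0: r = r^2 mod 31 = 19^2 = 20
  bit 3 = 1: r = r^2 * 22 mod 31 = 20^2 * 22 = 28*22 = 27
  bit 4 = 1: r = r^2 * 22 mod 31 = 27^2 * 22 = 16*22 = 11
  -> A = 11
B = 22^11 mod 31  (bits of 11 = 1011)
  bit 0 = 1: r = r^2 * 22 mod 31 = 1^2 * 22 = 1*22 = 22
  bit 1 = 0: r = r^2 mod 31 = 22^2 = 19
  bit 2 = 1: r = r^2 * 22 mod 31 = 19^2 * 22 = 20*22 = 6
  bit 3 = 1: r = r^2 * 22 mod 31 = 6^2 * 22 = 5*22 = 17
  -> B = 17
s = B^a = 17^19 mod 31  (bits of 19 = 10011)
  bit 0 = 1: r = r^2 * 17 mod 31 = 1^2 * 17 = 1*17 = 17
  bit 1 = 0: r = r^2 mod 31 = 17^2 = 10
  bit 2 = 0: r = r^2 mod 31 = 10^2 = 7
  bit 3 = 1: r = r^2 * 17 mod 31 = 7^2 * 17 = 18*17 = 27
  bit 4 = 1: r = r^2 * 17 mod 31 = 27^2 * 17 = 16*17 = 24
  -> s = B^a = 24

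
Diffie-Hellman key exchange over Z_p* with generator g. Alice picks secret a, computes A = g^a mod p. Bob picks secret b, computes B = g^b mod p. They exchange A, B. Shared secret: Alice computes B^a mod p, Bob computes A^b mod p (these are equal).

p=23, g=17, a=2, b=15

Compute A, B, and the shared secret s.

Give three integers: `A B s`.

A = 17^2 mod 23  (bits of 2 = 10)
  bit 0 = 1: r = r^2 * 17 mod 23 = 1^2 * 17 = 1*17 = 17
  bit 1 = 0: r = r^2 mod 23 = 17^2 = 13
  -> A = 13
B = 17^15 mod 23  (bits of 15 = 1111)
  bit 0 = 1: r = r^2 * 17 mod 23 = 1^2 * 17 = 1*17 = 17
  bit 1 = 1: r = r^2 * 17 mod 23 = 17^2 * 17 = 13*17 = 14
  bit 2 = 1: r = r^2 * 17 mod 23 = 14^2 * 17 = 12*17 = 20
  bit 3 = 1: r = r^2 * 17 mod 23 = 20^2 * 17 = 9*17 = 15
  -> B = 15
s = B^a = 15^2 mod 23  (bits of 2 = 10)
  bit 0 = 1: r = r^2 * 15 mod 23 = 1^2 * 15 = 1*15 = 15
  bit 1 = 0: r = r^2 mod 23 = 15^2 = 18
  -> s = B^a = 18

Answer: 13 15 18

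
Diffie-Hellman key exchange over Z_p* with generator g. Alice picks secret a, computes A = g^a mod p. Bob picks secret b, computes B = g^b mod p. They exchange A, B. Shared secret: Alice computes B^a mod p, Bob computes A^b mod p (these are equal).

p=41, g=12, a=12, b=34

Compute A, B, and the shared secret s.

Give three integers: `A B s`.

A = 12^12 mod 41  (bits of 12 = 1100)
  bit 0 = 1: r = r^2 * 12 mod 41 = 1^2 * 12 = 1*12 = 12
  bit 1 = 1: r = r^2 * 12 mod 41 = 12^2 * 12 = 21*12 = 6
  bit 2 = 0: r = r^2 mod 41 = 6^2 = 36
  bit 3 = 0: r = r^2 mod 41 = 36^2 = 25
  -> A = 25
B = 12^34 mod 41  (bits of 34 = 100010)
  bit 0 = 1: r = r^2 * 12 mod 41 = 1^2 * 12 = 1*12 = 12
  bit 1 = 0: r = r^2 mod 41 = 12^2 = 21
  bit 2 = 0: r = r^2 mod 41 = 21^2 = 31
  bit 3 = 0: r = r^2 mod 41 = 31^2 = 18
  bit 4 = 1: r = r^2 * 12 mod 41 = 18^2 * 12 = 37*12 = 34
  bit 5 = 0: r = r^2 mod 41 = 34^2 = 8
  -> B = 8
s = B^a = 8^12 mod 41  (bits of 12 = 1100)
  bit 0 = 1: r = r^2 * 8 mod 41 = 1^2 * 8 = 1*8 = 8
  bit 1 = 1: r = r^2 * 8 mod 41 = 8^2 * 8 = 23*8 = 20
  bit 2 = 0: r = r^2 mod 41 = 20^2 = 31
  bit 3 = 0: r = r^2 mod 41 = 31^2 = 18
  -> s = B^a = 18

Answer: 25 8 18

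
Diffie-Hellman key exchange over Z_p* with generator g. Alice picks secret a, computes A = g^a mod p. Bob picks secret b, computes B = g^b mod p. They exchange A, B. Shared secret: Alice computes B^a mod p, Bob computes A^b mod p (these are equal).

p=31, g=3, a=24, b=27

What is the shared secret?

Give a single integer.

A = 3^24 mod 31  (bits of 24 = 11000)
  bit 0 = 1: r = r^2 * 3 mod 31 = 1^2 * 3 = 1*3 = 3
  bit 1 = 1: r = r^2 * 3 mod 31 = 3^2 * 3 = 9*3 = 27
  bit 2 = 0: r = r^2 mod 31 = 27^2 = 16
  bit 3 = 0: r = r^2 mod 31 = 16^2 = 8
  bit 4 = 0: r = r^2 mod 31 = 8^2 = 2
  -> A = 2
B = 3^27 mod 31  (bits of 27 = 11011)
  bit 0 = 1: r = r^2 * 3 mod 31 = 1^2 * 3 = 1*3 = 3
  bit 1 = 1: r = r^2 * 3 mod 31 = 3^2 * 3 = 9*3 = 27
  bit 2 = 0: r = r^2 mod 31 = 27^2 = 16
  bit 3 = 1: r = r^2 * 3 mod 31 = 16^2 * 3 = 8*3 = 24
  bit 4 = 1: r = r^2 * 3 mod 31 = 24^2 * 3 = 18*3 = 23
  -> B = 23
s = B^a = 23^24 mod 31  (bits of 24 = 11000)
  bit 0 = 1: r = r^2 * 23 mod 31 = 1^2 * 23 = 1*23 = 23
  bit 1 = 1: r = r^2 * 23 mod 31 = 23^2 * 23 = 2*23 = 15
  bit 2 = 0: r = r^2 mod 31 = 15^2 = 8
  bit 3 = 0: r = r^2 mod 31 = 8^2 = 2
  bit 4 = 0: r = r^2 mod 31 = 2^2 = 4
  -> s = B^a = 4

Answer: 4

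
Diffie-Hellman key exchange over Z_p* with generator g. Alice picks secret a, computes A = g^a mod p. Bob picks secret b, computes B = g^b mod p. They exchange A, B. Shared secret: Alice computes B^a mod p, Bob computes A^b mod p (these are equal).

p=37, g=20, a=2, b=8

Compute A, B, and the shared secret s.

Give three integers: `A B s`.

A = 20^2 mod 37  (bits of 2 = 10)
  bit 0 = 1: r = r^2 * 20 mod 37 = 1^2 * 20 = 1*20 = 20
  bit 1 = 0: r = r^2 mod 37 = 20^2 = 30
  -> A = 30
B = 20^8 mod 37  (bits of 8 = 1000)
  bit 0 = 1: r = r^2 * 20 mod 37 = 1^2 * 20 = 1*20 = 20
  bit 1 = 0: r = r^2 mod 37 = 20^2 = 30
  bit 2 = 0: r = r^2 mod 37 = 30^2 = 12
  bit 3 = 0: r = r^2 mod 37 = 12^2 = 33
  -> B = 33
s = B^a = 33^2 mod 37  (bits of 2 = 10)
  bit 0 = 1: r = r^2 * 33 mod 37 = 1^2 * 33 = 1*33 = 33
  bit 1 = 0: r = r^2 mod 37 = 33^2 = 16
  -> s = B^a = 16

Answer: 30 33 16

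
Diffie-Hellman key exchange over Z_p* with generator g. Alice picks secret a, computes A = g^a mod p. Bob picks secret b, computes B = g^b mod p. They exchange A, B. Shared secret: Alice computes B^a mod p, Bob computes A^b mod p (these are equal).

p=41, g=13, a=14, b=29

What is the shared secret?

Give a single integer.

A = 13^14 mod 41  (bits of 14 = 1110)
  bit 0 = 1: r = r^2 * 13 mod 41 = 1^2 * 13 = 1*13 = 13
  bit 1 = 1: r = r^2 * 13 mod 41 = 13^2 * 13 = 5*13 = 24
  bit 2 = 1: r = r^2 * 13 mod 41 = 24^2 * 13 = 2*13 = 26
  bit 3 = 0: r = r^2 mod 41 = 26^2 = 20
  -> A = 20
B = 13^29 mod 41  (bits of 29 = 11101)
  bit 0 = 1: r = r^2 * 13 mod 41 = 1^2 * 13 = 1*13 = 13
  bit 1 = 1: r = r^2 * 13 mod 41 = 13^2 * 13 = 5*13 = 24
  bit 2 = 1: r = r^2 * 13 mod 41 = 24^2 * 13 = 2*13 = 26
  bit 3 = 0: r = r^2 mod 41 = 26^2 = 20
  bit 4 = 1: r = r^2 * 13 mod 41 = 20^2 * 13 = 31*13 = 34
  -> B = 34
s = B^a = 34^14 mod 41  (bits of 14 = 1110)
  bit 0 = 1: r = r^2 * 34 mod 41 = 1^2 * 34 = 1*34 = 34
  bit 1 = 1: r = r^2 * 34 mod 41 = 34^2 * 34 = 8*34 = 26
  bit 2 = 1: r = r^2 * 34 mod 41 = 26^2 * 34 = 20*34 = 24
  bit 3 = 0: r = r^2 mod 41 = 24^2 = 2
  -> s = B^a = 2

Answer: 2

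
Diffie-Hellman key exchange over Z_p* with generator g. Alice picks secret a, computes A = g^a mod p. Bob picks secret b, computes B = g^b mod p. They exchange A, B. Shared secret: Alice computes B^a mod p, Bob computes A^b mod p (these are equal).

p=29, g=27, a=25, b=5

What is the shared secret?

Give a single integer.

Answer: 15

Derivation:
A = 27^25 mod 29  (bits of 25 = 11001)
  bit 0 = 1: r = r^2 * 27 mod 29 = 1^2 * 27 = 1*27 = 27
  bit 1 = 1: r = r^2 * 27 mod 29 = 27^2 * 27 = 4*27 = 21
  bit 2 = 0: r = r^2 mod 29 = 21^2 = 6
  bit 3 = 0: r = r^2 mod 29 = 6^2 = 7
  bit 4 = 1: r = r^2 * 27 mod 29 = 7^2 * 27 = 20*27 = 18
  -> A = 18
B = 27^5 mod 29  (bits of 5 = 101)
  bit 0 = 1: r = r^2 * 27 mod 29 = 1^2 * 27 = 1*27 = 27
  bit 1 = 0: r = r^2 mod 29 = 27^2 = 4
  bit 2 = 1: r = r^2 * 27 mod 29 = 4^2 * 27 = 16*27 = 26
  -> B = 26
s = B^a = 26^25 mod 29  (bits of 25 = 11001)
  bit 0 = 1: r = r^2 * 26 mod 29 = 1^2 * 26 = 1*26 = 26
  bit 1 = 1: r = r^2 * 26 mod 29 = 26^2 * 26 = 9*26 = 2
  bit 2 = 0: r = r^2 mod 29 = 2^2 = 4
  bit 3 = 0: r = r^2 mod 29 = 4^2 = 16
  bit 4 = 1: r = r^2 * 26 mod 29 = 16^2 * 26 = 24*26 = 15
  -> s = B^a = 15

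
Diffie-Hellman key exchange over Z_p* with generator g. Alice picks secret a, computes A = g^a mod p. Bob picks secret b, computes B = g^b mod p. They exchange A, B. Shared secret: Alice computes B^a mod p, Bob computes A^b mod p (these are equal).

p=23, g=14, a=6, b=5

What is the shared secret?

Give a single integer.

A = 14^6 mod 23  (bits of 6 = 110)
  bit 0 = 1: r = r^2 * 14 mod 23 = 1^2 * 14 = 1*14 = 14
  bit 1 = 1: r = r^2 * 14 mod 23 = 14^2 * 14 = 12*14 = 7
  bit 2 = 0: r = r^2 mod 23 = 7^2 = 3
  -> A = 3
B = 14^5 mod 23  (bits of 5 = 101)
  bit 0 = 1: r = r^2 * 14 mod 23 = 1^2 * 14 = 1*14 = 14
  bit 1 = 0: r = r^2 mod 23 = 14^2 = 12
  bit 2 = 1: r = r^2 * 14 mod 23 = 12^2 * 14 = 6*14 = 15
  -> B = 15
s = B^a = 15^6 mod 23  (bits of 6 = 110)
  bit 0 = 1: r = r^2 * 15 mod 23 = 1^2 * 15 = 1*15 = 15
  bit 1 = 1: r = r^2 * 15 mod 23 = 15^2 * 15 = 18*15 = 17
  bit 2 = 0: r = r^2 mod 23 = 17^2 = 13
  -> s = B^a = 13

Answer: 13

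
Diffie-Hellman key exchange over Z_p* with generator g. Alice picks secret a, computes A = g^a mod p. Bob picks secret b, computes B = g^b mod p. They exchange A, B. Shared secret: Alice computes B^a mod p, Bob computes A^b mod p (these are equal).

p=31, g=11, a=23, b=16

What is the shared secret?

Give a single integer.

A = 11^23 mod 31  (bits of 23 = 10111)
  bit 0 = 1: r = r^2 * 11 mod 31 = 1^2 * 11 = 1*11 = 11
  bit 1 = 0: r = r^2 mod 31 = 11^2 = 28
  bit 2 = 1: r = r^2 * 11 mod 31 = 28^2 * 11 = 9*11 = 6
  bit 3 = 1: r = r^2 * 11 mod 31 = 6^2 * 11 = 5*11 = 24
  bit 4 = 1: r = r^2 * 11 mod 31 = 24^2 * 11 = 18*11 = 12
  -> A = 12
B = 11^16 mod 31  (bits of 16 = 10000)
  bit 0 = 1: r = r^2 * 11 mod 31 = 1^2 * 11 = 1*11 = 11
  bit 1 = 0: r = r^2 mod 31 = 11^2 = 28
  bit 2 = 0: r = r^2 mod 31 = 28^2 = 9
  bit 3 = 0: r = r^2 mod 31 = 9^2 = 19
  bit 4 = 0: r = r^2 mod 31 = 19^2 = 20
  -> B = 20
s = B^a = 20^23 mod 31  (bits of 23 = 10111)
  bit 0 = 1: r = r^2 * 20 mod 31 = 1^2 * 20 = 1*20 = 20
  bit 1 = 0: r = r^2 mod 31 = 20^2 = 28
  bit 2 = 1: r = r^2 * 20 mod 31 = 28^2 * 20 = 9*20 = 25
  bit 3 = 1: r = r^2 * 20 mod 31 = 25^2 * 20 = 5*20 = 7
  bit 4 = 1: r = r^2 * 20 mod 31 = 7^2 * 20 = 18*20 = 19
  -> s = B^a = 19

Answer: 19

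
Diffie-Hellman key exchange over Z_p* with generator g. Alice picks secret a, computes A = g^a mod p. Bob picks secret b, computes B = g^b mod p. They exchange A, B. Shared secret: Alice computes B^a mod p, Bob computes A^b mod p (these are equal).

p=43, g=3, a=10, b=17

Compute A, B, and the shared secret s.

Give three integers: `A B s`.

Answer: 10 26 9

Derivation:
A = 3^10 mod 43  (bits of 10 = 1010)
  bit 0 = 1: r = r^2 * 3 mod 43 = 1^2 * 3 = 1*3 = 3
  bit 1 = 0: r = r^2 mod 43 = 3^2 = 9
  bit 2 = 1: r = r^2 * 3 mod 43 = 9^2 * 3 = 38*3 = 28
  bit 3 = 0: r = r^2 mod 43 = 28^2 = 10
  -> A = 10
B = 3^17 mod 43  (bits of 17 = 10001)
  bit 0 = 1: r = r^2 * 3 mod 43 = 1^2 * 3 = 1*3 = 3
  bit 1 = 0: r = r^2 mod 43 = 3^2 = 9
  bit 2 = 0: r = r^2 mod 43 = 9^2 = 38
  bit 3 = 0: r = r^2 mod 43 = 38^2 = 25
  bit 4 = 1: r = r^2 * 3 mod 43 = 25^2 * 3 = 23*3 = 26
  -> B = 26
s = B^a = 26^10 mod 43  (bits of 10 = 1010)
  bit 0 = 1: r = r^2 * 26 mod 43 = 1^2 * 26 = 1*26 = 26
  bit 1 = 0: r = r^2 mod 43 = 26^2 = 31
  bit 2 = 1: r = r^2 * 26 mod 43 = 31^2 * 26 = 15*26 = 3
  bit 3 = 0: r = r^2 mod 43 = 3^2 = 9
  -> s = B^a = 9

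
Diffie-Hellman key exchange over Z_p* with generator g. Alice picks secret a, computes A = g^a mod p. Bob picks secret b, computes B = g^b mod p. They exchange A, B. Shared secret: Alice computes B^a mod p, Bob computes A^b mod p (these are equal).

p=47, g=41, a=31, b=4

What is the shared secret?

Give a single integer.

A = 41^31 mod 47  (bits of 31 = 11111)
  bit 0 = 1: r = r^2 * 41 mod 47 = 1^2 * 41 = 1*41 = 41
  bit 1 = 1: r = r^2 * 41 mod 47 = 41^2 * 41 = 36*41 = 19
  bit 2 = 1: r = r^2 * 41 mod 47 = 19^2 * 41 = 32*41 = 43
  bit 3 = 1: r = r^2 * 41 mod 47 = 43^2 * 41 = 16*41 = 45
  bit 4 = 1: r = r^2 * 41 mod 47 = 45^2 * 41 = 4*41 = 23
  -> A = 23
B = 41^4 mod 47  (bits of 4 = 100)
  bit 0 = 1: r = r^2 * 41 mod 47 = 1^2 * 41 = 1*41 = 41
  bit 1 = 0: r = r^2 mod 47 = 41^2 = 36
  bit 2 = 0: r = r^2 mod 47 = 36^2 = 27
  -> B = 27
s = B^a = 27^31 mod 47  (bits of 31 = 11111)
  bit 0 = 1: r = r^2 * 27 mod 47 = 1^2 * 27 = 1*27 = 27
  bit 1 = 1: r = r^2 * 27 mod 47 = 27^2 * 27 = 24*27 = 37
  bit 2 = 1: r = r^2 * 27 mod 47 = 37^2 * 27 = 6*27 = 21
  bit 3 = 1: r = r^2 * 27 mod 47 = 21^2 * 27 = 18*27 = 16
  bit 4 = 1: r = r^2 * 27 mod 47 = 16^2 * 27 = 21*27 = 3
  -> s = B^a = 3

Answer: 3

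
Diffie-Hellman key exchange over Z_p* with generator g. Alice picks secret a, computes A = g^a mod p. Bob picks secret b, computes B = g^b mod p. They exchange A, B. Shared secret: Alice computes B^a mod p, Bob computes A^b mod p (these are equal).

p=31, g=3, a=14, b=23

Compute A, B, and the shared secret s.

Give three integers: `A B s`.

A = 3^14 mod 31  (bits of 14 = 1110)
  bit 0 = 1: r = r^2 * 3 mod 31 = 1^2 * 3 = 1*3 = 3
  bit 1 = 1: r = r^2 * 3 mod 31 = 3^2 * 3 = 9*3 = 27
  bit 2 = 1: r = r^2 * 3 mod 31 = 27^2 * 3 = 16*3 = 17
  bit 3 = 0: r = r^2 mod 31 = 17^2 = 10
  -> A = 10
B = 3^23 mod 31  (bits of 23 = 10111)
  bit 0 = 1: r = r^2 * 3 mod 31 = 1^2 * 3 = 1*3 = 3
  bit 1 = 0: r = r^2 mod 31 = 3^2 = 9
  bit 2 = 1: r = r^2 * 3 mod 31 = 9^2 * 3 = 19*3 = 26
  bit 3 = 1: r = r^2 * 3 mod 31 = 26^2 * 3 = 25*3 = 13
  bit 4 = 1: r = r^2 * 3 mod 31 = 13^2 * 3 = 14*3 = 11
  -> B = 11
s = B^a = 11^14 mod 31  (bits of 14 = 1110)
  bit 0 = 1: r = r^2 * 11 mod 31 = 1^2 * 11 = 1*11 = 11
  bit 1 = 1: r = r^2 * 11 mod 31 = 11^2 * 11 = 28*11 = 29
  bit 2 = 1: r = r^2 * 11 mod 31 = 29^2 * 11 = 4*11 = 13
  bit 3 = 0: r = r^2 mod 31 = 13^2 = 14
  -> s = B^a = 14

Answer: 10 11 14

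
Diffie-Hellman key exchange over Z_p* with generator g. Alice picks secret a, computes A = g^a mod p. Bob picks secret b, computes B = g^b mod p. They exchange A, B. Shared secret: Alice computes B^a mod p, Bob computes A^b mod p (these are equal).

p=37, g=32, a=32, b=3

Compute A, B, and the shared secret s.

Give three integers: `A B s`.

A = 32^32 mod 37  (bits of 32 = 100000)
  bit 0 = 1: r = r^2 * 32 mod 37 = 1^2 * 32 = 1*32 = 32
  bit 1 = 0: r = r^2 mod 37 = 32^2 = 25
  bit 2 = 0: r = r^2 mod 37 = 25^2 = 33
  bit 3 = 0: r = r^2 mod 37 = 33^2 = 16
  bit 4 = 0: r = r^2 mod 37 = 16^2 = 34
  bit 5 = 0: r = r^2 mod 37 = 34^2 = 9
  -> A = 9
B = 32^3 mod 37  (bits of 3 = 11)
  bit 0 = 1: r = r^2 * 32 mod 37 = 1^2 * 32 = 1*32 = 32
  bit 1 = 1: r = r^2 * 32 mod 37 = 32^2 * 32 = 25*32 = 23
  -> B = 23
s = B^a = 23^32 mod 37  (bits of 32 = 100000)
  bit 0 = 1: r = r^2 * 23 mod 37 = 1^2 * 23 = 1*23 = 23
  bit 1 = 0: r = r^2 mod 37 = 23^2 = 11
  bit 2 = 0: r = r^2 mod 37 = 11^2 = 10
  bit 3 = 0: r = r^2 mod 37 = 10^2 = 26
  bit 4 = 0: r = r^2 mod 37 = 26^2 = 10
  bit 5 = 0: r = r^2 mod 37 = 10^2 = 26
  -> s = B^a = 26

Answer: 9 23 26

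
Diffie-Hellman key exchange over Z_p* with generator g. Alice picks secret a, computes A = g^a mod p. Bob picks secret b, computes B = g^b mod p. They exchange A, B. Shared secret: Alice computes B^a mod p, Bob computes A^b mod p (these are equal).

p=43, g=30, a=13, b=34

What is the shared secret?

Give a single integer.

A = 30^13 mod 43  (bits of 13 = 1101)
  bit 0 = 1: r = r^2 * 30 mod 43 = 1^2 * 30 = 1*30 = 30
  bit 1 = 1: r = r^2 * 30 mod 43 = 30^2 * 30 = 40*30 = 39
  bit 2 = 0: r = r^2 mod 43 = 39^2 = 16
  bit 3 = 1: r = r^2 * 30 mod 43 = 16^2 * 30 = 41*30 = 26
  -> A = 26
B = 30^34 mod 43  (bits of 34 = 100010)
  bit 0 = 1: r = r^2 * 30 mod 43 = 1^2 * 30 = 1*30 = 30
  bit 1 = 0: r = r^2 mod 43 = 30^2 = 40
  bit 2 = 0: r = r^2 mod 43 = 40^2 = 9
  bit 3 = 0: r = r^2 mod 43 = 9^2 = 38
  bit 4 = 1: r = r^2 * 30 mod 43 = 38^2 * 30 = 25*30 = 19
  bit 5 = 0: r = r^2 mod 43 = 19^2 = 17
  -> B = 17
s = B^a = 17^13 mod 43  (bits of 13 = 1101)
  bit 0 = 1: r = r^2 * 17 mod 43 = 1^2 * 17 = 1*17 = 17
  bit 1 = 1: r = r^2 * 17 mod 43 = 17^2 * 17 = 31*17 = 11
  bit 2 = 0: r = r^2 mod 43 = 11^2 = 35
  bit 3 = 1: r = r^2 * 17 mod 43 = 35^2 * 17 = 21*17 = 13
  -> s = B^a = 13

Answer: 13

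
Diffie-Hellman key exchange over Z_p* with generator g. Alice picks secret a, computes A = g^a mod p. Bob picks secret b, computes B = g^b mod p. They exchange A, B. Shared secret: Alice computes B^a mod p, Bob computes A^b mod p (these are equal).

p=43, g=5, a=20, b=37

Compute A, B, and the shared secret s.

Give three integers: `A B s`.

Answer: 17 3 14

Derivation:
A = 5^20 mod 43  (bits of 20 = 10100)
  bit 0 = 1: r = r^2 * 5 mod 43 = 1^2 * 5 = 1*5 = 5
  bit 1 = 0: r = r^2 mod 43 = 5^2 = 25
  bit 2 = 1: r = r^2 * 5 mod 43 = 25^2 * 5 = 23*5 = 29
  bit 3 = 0: r = r^2 mod 43 = 29^2 = 24
  bit 4 = 0: r = r^2 mod 43 = 24^2 = 17
  -> A = 17
B = 5^37 mod 43  (bits of 37 = 100101)
  bit 0 = 1: r = r^2 * 5 mod 43 = 1^2 * 5 = 1*5 = 5
  bit 1 = 0: r = r^2 mod 43 = 5^2 = 25
  bit 2 = 0: r = r^2 mod 43 = 25^2 = 23
  bit 3 = 1: r = r^2 * 5 mod 43 = 23^2 * 5 = 13*5 = 22
  bit 4 = 0: r = r^2 mod 43 = 22^2 = 11
  bit 5 = 1: r = r^2 * 5 mod 43 = 11^2 * 5 = 35*5 = 3
  -> B = 3
s = B^a = 3^20 mod 43  (bits of 20 = 10100)
  bit 0 = 1: r = r^2 * 3 mod 43 = 1^2 * 3 = 1*3 = 3
  bit 1 = 0: r = r^2 mod 43 = 3^2 = 9
  bit 2 = 1: r = r^2 * 3 mod 43 = 9^2 * 3 = 38*3 = 28
  bit 3 = 0: r = r^2 mod 43 = 28^2 = 10
  bit 4 = 0: r = r^2 mod 43 = 10^2 = 14
  -> s = B^a = 14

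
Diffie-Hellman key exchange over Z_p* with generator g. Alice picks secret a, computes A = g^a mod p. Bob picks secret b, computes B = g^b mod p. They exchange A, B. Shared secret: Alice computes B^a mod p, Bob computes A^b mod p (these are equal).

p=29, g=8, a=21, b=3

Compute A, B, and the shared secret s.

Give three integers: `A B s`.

A = 8^21 mod 29  (bits of 21 = 10101)
  bit 0 = 1: r = r^2 * 8 mod 29 = 1^2 * 8 = 1*8 = 8
  bit 1 = 0: r = r^2 mod 29 = 8^2 = 6
  bit 2 = 1: r = r^2 * 8 mod 29 = 6^2 * 8 = 7*8 = 27
  bit 3 = 0: r = r^2 mod 29 = 27^2 = 4
  bit 4 = 1: r = r^2 * 8 mod 29 = 4^2 * 8 = 16*8 = 12
  -> A = 12
B = 8^3 mod 29  (bits of 3 = 11)
  bit 0 = 1: r = r^2 * 8 mod 29 = 1^2 * 8 = 1*8 = 8
  bit 1 = 1: r = r^2 * 8 mod 29 = 8^2 * 8 = 6*8 = 19
  -> B = 19
s = B^a = 19^21 mod 29  (bits of 21 = 10101)
  bit 0 = 1: r = r^2 * 19 mod 29 = 1^2 * 19 = 1*19 = 19
  bit 1 = 0: r = r^2 mod 29 = 19^2 = 13
  bit 2 = 1: r = r^2 * 19 mod 29 = 13^2 * 19 = 24*19 = 21
  bit 3 = 0: r = r^2 mod 29 = 21^2 = 6
  bit 4 = 1: r = r^2 * 19 mod 29 = 6^2 * 19 = 7*19 = 17
  -> s = B^a = 17

Answer: 12 19 17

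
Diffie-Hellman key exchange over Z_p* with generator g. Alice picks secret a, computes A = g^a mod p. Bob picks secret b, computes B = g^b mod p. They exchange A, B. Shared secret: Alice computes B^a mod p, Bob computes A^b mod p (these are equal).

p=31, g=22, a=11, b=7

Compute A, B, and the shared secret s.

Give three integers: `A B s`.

Answer: 17 21 12

Derivation:
A = 22^11 mod 31  (bits of 11 = 1011)
  bit 0 = 1: r = r^2 * 22 mod 31 = 1^2 * 22 = 1*22 = 22
  bit 1 = 0: r = r^2 mod 31 = 22^2 = 19
  bit 2 = 1: r = r^2 * 22 mod 31 = 19^2 * 22 = 20*22 = 6
  bit 3 = 1: r = r^2 * 22 mod 31 = 6^2 * 22 = 5*22 = 17
  -> A = 17
B = 22^7 mod 31  (bits of 7 = 111)
  bit 0 = 1: r = r^2 * 22 mod 31 = 1^2 * 22 = 1*22 = 22
  bit 1 = 1: r = r^2 * 22 mod 31 = 22^2 * 22 = 19*22 = 15
  bit 2 = 1: r = r^2 * 22 mod 31 = 15^2 * 22 = 8*22 = 21
  -> B = 21
s = B^a = 21^11 mod 31  (bits of 11 = 1011)
  bit 0 = 1: r = r^2 * 21 mod 31 = 1^2 * 21 = 1*21 = 21
  bit 1 = 0: r = r^2 mod 31 = 21^2 = 7
  bit 2 = 1: r = r^2 * 21 mod 31 = 7^2 * 21 = 18*21 = 6
  bit 3 = 1: r = r^2 * 21 mod 31 = 6^2 * 21 = 5*21 = 12
  -> s = B^a = 12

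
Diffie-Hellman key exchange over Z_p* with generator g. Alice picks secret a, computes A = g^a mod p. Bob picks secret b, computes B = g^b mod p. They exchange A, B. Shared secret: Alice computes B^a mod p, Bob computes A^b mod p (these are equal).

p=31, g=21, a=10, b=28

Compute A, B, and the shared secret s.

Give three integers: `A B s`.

A = 21^10 mod 31  (bits of 10 = 1010)
  bit 0 = 1: r = r^2 * 21 mod 31 = 1^2 * 21 = 1*21 = 21
  bit 1 = 0: r = r^2 mod 31 = 21^2 = 7
  bit 2 = 1: r = r^2 * 21 mod 31 = 7^2 * 21 = 18*21 = 6
  bit 3 = 0: r = r^2 mod 31 = 6^2 = 5
  -> A = 5
B = 21^28 mod 31  (bits of 28 = 11100)
  bit 0 = 1: r = r^2 * 21 mod 31 = 1^2 * 21 = 1*21 = 21
  bit 1 = 1: r = r^2 * 21 mod 31 = 21^2 * 21 = 7*21 = 23
  bit 2 = 1: r = r^2 * 21 mod 31 = 23^2 * 21 = 2*21 = 11
  bit 3 = 0: r = r^2 mod 31 = 11^2 = 28
  bit 4 = 0: r = r^2 mod 31 = 28^2 = 9
  -> B = 9
s = B^a = 9^10 mod 31  (bits of 10 = 1010)
  bit 0 = 1: r = r^2 * 9 mod 31 = 1^2 * 9 = 1*9 = 9
  bit 1 = 0: r = r^2 mod 31 = 9^2 = 19
  bit 2 = 1: r = r^2 * 9 mod 31 = 19^2 * 9 = 20*9 = 25
  bit 3 = 0: r = r^2 mod 31 = 25^2 = 5
  -> s = B^a = 5

Answer: 5 9 5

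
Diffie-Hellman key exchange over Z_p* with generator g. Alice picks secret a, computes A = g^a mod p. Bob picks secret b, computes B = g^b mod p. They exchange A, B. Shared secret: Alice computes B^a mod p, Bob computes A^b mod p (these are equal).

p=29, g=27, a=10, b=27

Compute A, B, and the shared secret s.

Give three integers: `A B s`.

A = 27^10 mod 29  (bits of 10 = 1010)
  bit 0 = 1: r = r^2 * 27 mod 29 = 1^2 * 27 = 1*27 = 27
  bit 1 = 0: r = r^2 mod 29 = 27^2 = 4
  bit 2 = 1: r = r^2 * 27 mod 29 = 4^2 * 27 = 16*27 = 26
  bit 3 = 0: r = r^2 mod 29 = 26^2 = 9
  -> A = 9
B = 27^27 mod 29  (bits of 27 = 11011)
  bit 0 = 1: r = r^2 * 27 mod 29 = 1^2 * 27 = 1*27 = 27
  bit 1 = 1: r = r^2 * 27 mod 29 = 27^2 * 27 = 4*27 = 21
  bit 2 = 0: r = r^2 mod 29 = 21^2 = 6
  bit 3 = 1: r = r^2 * 27 mod 29 = 6^2 * 27 = 7*27 = 15
  bit 4 = 1: r = r^2 * 27 mod 29 = 15^2 * 27 = 22*27 = 14
  -> B = 14
s = B^a = 14^10 mod 29  (bits of 10 = 1010)
  bit 0 = 1: r = r^2 * 14 mod 29 = 1^2 * 14 = 1*14 = 14
  bit 1 = 0: r = r^2 mod 29 = 14^2 = 22
  bit 2 = 1: r = r^2 * 14 mod 29 = 22^2 * 14 = 20*14 = 19
  bit 3 = 0: r = r^2 mod 29 = 19^2 = 13
  -> s = B^a = 13

Answer: 9 14 13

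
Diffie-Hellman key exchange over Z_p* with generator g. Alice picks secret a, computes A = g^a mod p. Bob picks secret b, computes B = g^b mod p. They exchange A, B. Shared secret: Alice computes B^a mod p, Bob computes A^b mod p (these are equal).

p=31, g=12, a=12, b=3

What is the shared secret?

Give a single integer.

Answer: 2

Derivation:
A = 12^12 mod 31  (bits of 12 = 1100)
  bit 0 = 1: r = r^2 * 12 mod 31 = 1^2 * 12 = 1*12 = 12
  bit 1 = 1: r = r^2 * 12 mod 31 = 12^2 * 12 = 20*12 = 23
  bit 2 = 0: r = r^2 mod 31 = 23^2 = 2
  bit 3 = 0: r = r^2 mod 31 = 2^2 = 4
  -> A = 4
B = 12^3 mod 31  (bits of 3 = 11)
  bit 0 = 1: r = r^2 * 12 mod 31 = 1^2 * 12 = 1*12 = 12
  bit 1 = 1: r = r^2 * 12 mod 31 = 12^2 * 12 = 20*12 = 23
  -> B = 23
s = B^a = 23^12 mod 31  (bits of 12 = 1100)
  bit 0 = 1: r = r^2 * 23 mod 31 = 1^2 * 23 = 1*23 = 23
  bit 1 = 1: r = r^2 * 23 mod 31 = 23^2 * 23 = 2*23 = 15
  bit 2 = 0: r = r^2 mod 31 = 15^2 = 8
  bit 3 = 0: r = r^2 mod 31 = 8^2 = 2
  -> s = B^a = 2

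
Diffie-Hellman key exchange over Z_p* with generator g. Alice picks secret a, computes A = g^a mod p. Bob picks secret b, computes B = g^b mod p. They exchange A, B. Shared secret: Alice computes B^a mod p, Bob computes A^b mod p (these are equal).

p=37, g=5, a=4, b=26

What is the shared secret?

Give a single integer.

Answer: 9

Derivation:
A = 5^4 mod 37  (bits of 4 = 100)
  bit 0 = 1: r = r^2 * 5 mod 37 = 1^2 * 5 = 1*5 = 5
  bit 1 = 0: r = r^2 mod 37 = 5^2 = 25
  bit 2 = 0: r = r^2 mod 37 = 25^2 = 33
  -> A = 33
B = 5^26 mod 37  (bits of 26 = 11010)
  bit 0 = 1: r = r^2 * 5 mod 37 = 1^2 * 5 = 1*5 = 5
  bit 1 = 1: r = r^2 * 5 mod 37 = 5^2 * 5 = 25*5 = 14
  bit 2 = 0: r = r^2 mod 37 = 14^2 = 11
  bit 3 = 1: r = r^2 * 5 mod 37 = 11^2 * 5 = 10*5 = 13
  bit 4 = 0: r = r^2 mod 37 = 13^2 = 21
  -> B = 21
s = B^a = 21^4 mod 37  (bits of 4 = 100)
  bit 0 = 1: r = r^2 * 21 mod 37 = 1^2 * 21 = 1*21 = 21
  bit 1 = 0: r = r^2 mod 37 = 21^2 = 34
  bit 2 = 0: r = r^2 mod 37 = 34^2 = 9
  -> s = B^a = 9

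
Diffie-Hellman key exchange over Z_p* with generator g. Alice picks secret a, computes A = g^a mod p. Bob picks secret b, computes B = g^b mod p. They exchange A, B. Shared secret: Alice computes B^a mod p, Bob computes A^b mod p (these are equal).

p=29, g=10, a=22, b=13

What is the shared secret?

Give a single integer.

A = 10^22 mod 29  (bits of 22 = 10110)
  bit 0 = 1: r = r^2 * 10 mod 29 = 1^2 * 10 = 1*10 = 10
  bit 1 = 0: r = r^2 mod 29 = 10^2 = 13
  bit 2 = 1: r = r^2 * 10 mod 29 = 13^2 * 10 = 24*10 = 8
  bit 3 = 1: r = r^2 * 10 mod 29 = 8^2 * 10 = 6*10 = 2
  bit 4 = 0: r = r^2 mod 29 = 2^2 = 4
  -> A = 4
B = 10^13 mod 29  (bits of 13 = 1101)
  bit 0 = 1: r = r^2 * 10 mod 29 = 1^2 * 10 = 1*10 = 10
  bit 1 = 1: r = r^2 * 10 mod 29 = 10^2 * 10 = 13*10 = 14
  bit 2 = 0: r = r^2 mod 29 = 14^2 = 22
  bit 3 = 1: r = r^2 * 10 mod 29 = 22^2 * 10 = 20*10 = 26
  -> B = 26
s = B^a = 26^22 mod 29  (bits of 22 = 10110)
  bit 0 = 1: r = r^2 * 26 mod 29 = 1^2 * 26 = 1*26 = 26
  bit 1 = 0: r = r^2 mod 29 = 26^2 = 9
  bit 2 = 1: r = r^2 * 26 mod 29 = 9^2 * 26 = 23*26 = 18
  bit 3 = 1: r = r^2 * 26 mod 29 = 18^2 * 26 = 5*26 = 14
  bit 4 = 0: r = r^2 mod 29 = 14^2 = 22
  -> s = B^a = 22

Answer: 22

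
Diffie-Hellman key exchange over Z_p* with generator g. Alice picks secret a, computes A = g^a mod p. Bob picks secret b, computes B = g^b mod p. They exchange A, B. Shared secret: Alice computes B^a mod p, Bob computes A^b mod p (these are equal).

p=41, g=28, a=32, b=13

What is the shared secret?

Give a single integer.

A = 28^32 mod 41  (bits of 32 = 100000)
  bit 0 = 1: r = r^2 * 28 mod 41 = 1^2 * 28 = 1*28 = 28
  bit 1 = 0: r = r^2 mod 41 = 28^2 = 5
  bit 2 = 0: r = r^2 mod 41 = 5^2 = 25
  bit 3 = 0: r = r^2 mod 41 = 25^2 = 10
  bit 4 = 0: r = r^2 mod 41 = 10^2 = 18
  bit 5 = 0: r = r^2 mod 41 = 18^2 = 37
  -> A = 37
B = 28^13 mod 41  (bits of 13 = 1101)
  bit 0 = 1: r = r^2 * 28 mod 41 = 1^2 * 28 = 1*28 = 28
  bit 1 = 1: r = r^2 * 28 mod 41 = 28^2 * 28 = 5*28 = 17
  bit 2 = 0: r = r^2 mod 41 = 17^2 = 2
  bit 3 = 1: r = r^2 * 28 mod 41 = 2^2 * 28 = 4*28 = 30
  -> B = 30
s = B^a = 30^32 mod 41  (bits of 32 = 100000)
  bit 0 = 1: r = r^2 * 30 mod 41 = 1^2 * 30 = 1*30 = 30
  bit 1 = 0: r = r^2 mod 41 = 30^2 = 39
  bit 2 = 0: r = r^2 mod 41 = 39^2 = 4
  bit 3 = 0: r = r^2 mod 41 = 4^2 = 16
  bit 4 = 0: r = r^2 mod 41 = 16^2 = 10
  bit 5 = 0: r = r^2 mod 41 = 10^2 = 18
  -> s = B^a = 18

Answer: 18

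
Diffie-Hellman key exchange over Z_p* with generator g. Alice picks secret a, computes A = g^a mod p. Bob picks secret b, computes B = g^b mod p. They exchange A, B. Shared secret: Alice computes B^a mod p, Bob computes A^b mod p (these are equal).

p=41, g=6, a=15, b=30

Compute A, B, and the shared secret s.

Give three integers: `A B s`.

A = 6^15 mod 41  (bits of 15 = 1111)
  bit 0 = 1: r = r^2 * 6 mod 41 = 1^2 * 6 = 1*6 = 6
  bit 1 = 1: r = r^2 * 6 mod 41 = 6^2 * 6 = 36*6 = 11
  bit 2 = 1: r = r^2 * 6 mod 41 = 11^2 * 6 = 39*6 = 29
  bit 3 = 1: r = r^2 * 6 mod 41 = 29^2 * 6 = 21*6 = 3
  -> A = 3
B = 6^30 mod 41  (bits of 30 = 11110)
  bit 0 = 1: r = r^2 * 6 mod 41 = 1^2 * 6 = 1*6 = 6
  bit 1 = 1: r = r^2 * 6 mod 41 = 6^2 * 6 = 36*6 = 11
  bit 2 = 1: r = r^2 * 6 mod 41 = 11^2 * 6 = 39*6 = 29
  bit 3 = 1: r = r^2 * 6 mod 41 = 29^2 * 6 = 21*6 = 3
  bit 4 = 0: r = r^2 mod 41 = 3^2 = 9
  -> B = 9
s = B^a = 9^15 mod 41  (bits of 15 = 1111)
  bit 0 = 1: r = r^2 * 9 mod 41 = 1^2 * 9 = 1*9 = 9
  bit 1 = 1: r = r^2 * 9 mod 41 = 9^2 * 9 = 40*9 = 32
  bit 2 = 1: r = r^2 * 9 mod 41 = 32^2 * 9 = 40*9 = 32
  bit 3 = 1: r = r^2 * 9 mod 41 = 32^2 * 9 = 40*9 = 32
  -> s = B^a = 32

Answer: 3 9 32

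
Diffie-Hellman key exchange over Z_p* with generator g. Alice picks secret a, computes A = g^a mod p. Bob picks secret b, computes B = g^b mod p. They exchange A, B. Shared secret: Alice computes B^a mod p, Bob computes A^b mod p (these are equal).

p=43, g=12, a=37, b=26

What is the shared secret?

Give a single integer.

Answer: 13

Derivation:
A = 12^37 mod 43  (bits of 37 = 100101)
  bit 0 = 1: r = r^2 * 12 mod 43 = 1^2 * 12 = 1*12 = 12
  bit 1 = 0: r = r^2 mod 43 = 12^2 = 15
  bit 2 = 0: r = r^2 mod 43 = 15^2 = 10
  bit 3 = 1: r = r^2 * 12 mod 43 = 10^2 * 12 = 14*12 = 39
  bit 4 = 0: r = r^2 mod 43 = 39^2 = 16
  bit 5 = 1: r = r^2 * 12 mod 43 = 16^2 * 12 = 41*12 = 19
  -> A = 19
B = 12^26 mod 43  (bits of 26 = 11010)
  bit 0 = 1: r = r^2 * 12 mod 43 = 1^2 * 12 = 1*12 = 12
  bit 1 = 1: r = r^2 * 12 mod 43 = 12^2 * 12 = 15*12 = 8
  bit 2 = 0: r = r^2 mod 43 = 8^2 = 21
  bit 3 = 1: r = r^2 * 12 mod 43 = 21^2 * 12 = 11*12 = 3
  bit 4 = 0: r = r^2 mod 43 = 3^2 = 9
  -> B = 9
s = B^a = 9^37 mod 43  (bits of 37 = 100101)
  bit 0 = 1: r = r^2 * 9 mod 43 = 1^2 * 9 = 1*9 = 9
  bit 1 = 0: r = r^2 mod 43 = 9^2 = 38
  bit 2 = 0: r = r^2 mod 43 = 38^2 = 25
  bit 3 = 1: r = r^2 * 9 mod 43 = 25^2 * 9 = 23*9 = 35
  bit 4 = 0: r = r^2 mod 43 = 35^2 = 21
  bit 5 = 1: r = r^2 * 9 mod 43 = 21^2 * 9 = 11*9 = 13
  -> s = B^a = 13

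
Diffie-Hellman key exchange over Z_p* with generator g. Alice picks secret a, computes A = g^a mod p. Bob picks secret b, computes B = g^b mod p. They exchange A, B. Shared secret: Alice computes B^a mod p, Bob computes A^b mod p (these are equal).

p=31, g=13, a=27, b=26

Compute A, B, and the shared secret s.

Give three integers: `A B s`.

Answer: 23 28 8

Derivation:
A = 13^27 mod 31  (bits of 27 = 11011)
  bit 0 = 1: r = r^2 * 13 mod 31 = 1^2 * 13 = 1*13 = 13
  bit 1 = 1: r = r^2 * 13 mod 31 = 13^2 * 13 = 14*13 = 27
  bit 2 = 0: r = r^2 mod 31 = 27^2 = 16
  bit 3 = 1: r = r^2 * 13 mod 31 = 16^2 * 13 = 8*13 = 11
  bit 4 = 1: r = r^2 * 13 mod 31 = 11^2 * 13 = 28*13 = 23
  -> A = 23
B = 13^26 mod 31  (bits of 26 = 11010)
  bit 0 = 1: r = r^2 * 13 mod 31 = 1^2 * 13 = 1*13 = 13
  bit 1 = 1: r = r^2 * 13 mod 31 = 13^2 * 13 = 14*13 = 27
  bit 2 = 0: r = r^2 mod 31 = 27^2 = 16
  bit 3 = 1: r = r^2 * 13 mod 31 = 16^2 * 13 = 8*13 = 11
  bit 4 = 0: r = r^2 mod 31 = 11^2 = 28
  -> B = 28
s = B^a = 28^27 mod 31  (bits of 27 = 11011)
  bit 0 = 1: r = r^2 * 28 mod 31 = 1^2 * 28 = 1*28 = 28
  bit 1 = 1: r = r^2 * 28 mod 31 = 28^2 * 28 = 9*28 = 4
  bit 2 = 0: r = r^2 mod 31 = 4^2 = 16
  bit 3 = 1: r = r^2 * 28 mod 31 = 16^2 * 28 = 8*28 = 7
  bit 4 = 1: r = r^2 * 28 mod 31 = 7^2 * 28 = 18*28 = 8
  -> s = B^a = 8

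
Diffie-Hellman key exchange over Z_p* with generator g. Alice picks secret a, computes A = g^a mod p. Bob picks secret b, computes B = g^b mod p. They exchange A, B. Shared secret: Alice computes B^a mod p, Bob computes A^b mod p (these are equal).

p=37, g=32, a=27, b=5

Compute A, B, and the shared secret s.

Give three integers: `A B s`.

A = 32^27 mod 37  (bits of 27 = 11011)
  bit 0 = 1: r = r^2 * 32 mod 37 = 1^2 * 32 = 1*32 = 32
  bit 1 = 1: r = r^2 * 32 mod 37 = 32^2 * 32 = 25*32 = 23
  bit 2 = 0: r = r^2 mod 37 = 23^2 = 11
  bit 3 = 1: r = r^2 * 32 mod 37 = 11^2 * 32 = 10*32 = 24
  bit 4 = 1: r = r^2 * 32 mod 37 = 24^2 * 32 = 21*32 = 6
  -> A = 6
B = 32^5 mod 37  (bits of 5 = 101)
  bit 0 = 1: r = r^2 * 32 mod 37 = 1^2 * 32 = 1*32 = 32
  bit 1 = 0: r = r^2 mod 37 = 32^2 = 25
  bit 2 = 1: r = r^2 * 32 mod 37 = 25^2 * 32 = 33*32 = 20
  -> B = 20
s = B^a = 20^27 mod 37  (bits of 27 = 11011)
  bit 0 = 1: r = r^2 * 20 mod 37 = 1^2 * 20 = 1*20 = 20
  bit 1 = 1: r = r^2 * 20 mod 37 = 20^2 * 20 = 30*20 = 8
  bit 2 = 0: r = r^2 mod 37 = 8^2 = 27
  bit 3 = 1: r = r^2 * 20 mod 37 = 27^2 * 20 = 26*20 = 2
  bit 4 = 1: r = r^2 * 20 mod 37 = 2^2 * 20 = 4*20 = 6
  -> s = B^a = 6

Answer: 6 20 6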